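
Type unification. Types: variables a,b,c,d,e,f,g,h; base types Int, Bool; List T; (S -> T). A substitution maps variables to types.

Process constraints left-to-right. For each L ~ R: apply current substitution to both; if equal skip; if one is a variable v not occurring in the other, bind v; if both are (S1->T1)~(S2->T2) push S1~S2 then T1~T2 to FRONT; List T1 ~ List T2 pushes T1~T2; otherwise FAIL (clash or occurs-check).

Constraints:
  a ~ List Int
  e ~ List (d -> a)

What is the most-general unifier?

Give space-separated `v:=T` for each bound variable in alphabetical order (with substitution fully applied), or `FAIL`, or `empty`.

step 1: unify a ~ List Int  [subst: {-} | 1 pending]
  bind a := List Int
step 2: unify e ~ List (d -> List Int)  [subst: {a:=List Int} | 0 pending]
  bind e := List (d -> List Int)

Answer: a:=List Int e:=List (d -> List Int)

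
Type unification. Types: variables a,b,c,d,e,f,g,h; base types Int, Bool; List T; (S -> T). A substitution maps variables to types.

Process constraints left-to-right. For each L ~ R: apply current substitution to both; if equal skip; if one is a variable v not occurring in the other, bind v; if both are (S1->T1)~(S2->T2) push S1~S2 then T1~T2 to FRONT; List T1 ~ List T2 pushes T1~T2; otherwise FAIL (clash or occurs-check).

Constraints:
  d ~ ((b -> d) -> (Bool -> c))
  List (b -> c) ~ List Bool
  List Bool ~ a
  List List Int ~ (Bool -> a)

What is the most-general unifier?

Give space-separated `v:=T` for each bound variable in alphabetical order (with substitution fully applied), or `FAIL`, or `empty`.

step 1: unify d ~ ((b -> d) -> (Bool -> c))  [subst: {-} | 3 pending]
  occurs-check fail: d in ((b -> d) -> (Bool -> c))

Answer: FAIL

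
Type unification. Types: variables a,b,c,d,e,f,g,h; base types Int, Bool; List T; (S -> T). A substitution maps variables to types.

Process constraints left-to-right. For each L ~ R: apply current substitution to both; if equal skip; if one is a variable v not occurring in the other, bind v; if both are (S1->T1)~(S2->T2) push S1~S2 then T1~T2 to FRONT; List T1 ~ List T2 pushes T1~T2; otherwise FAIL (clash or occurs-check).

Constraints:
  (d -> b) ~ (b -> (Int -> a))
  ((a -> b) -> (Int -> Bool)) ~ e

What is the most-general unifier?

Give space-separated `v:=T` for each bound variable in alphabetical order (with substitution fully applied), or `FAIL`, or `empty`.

Answer: b:=(Int -> a) d:=(Int -> a) e:=((a -> (Int -> a)) -> (Int -> Bool))

Derivation:
step 1: unify (d -> b) ~ (b -> (Int -> a))  [subst: {-} | 1 pending]
  -> decompose arrow: push d~b, b~(Int -> a)
step 2: unify d ~ b  [subst: {-} | 2 pending]
  bind d := b
step 3: unify b ~ (Int -> a)  [subst: {d:=b} | 1 pending]
  bind b := (Int -> a)
step 4: unify ((a -> (Int -> a)) -> (Int -> Bool)) ~ e  [subst: {d:=b, b:=(Int -> a)} | 0 pending]
  bind e := ((a -> (Int -> a)) -> (Int -> Bool))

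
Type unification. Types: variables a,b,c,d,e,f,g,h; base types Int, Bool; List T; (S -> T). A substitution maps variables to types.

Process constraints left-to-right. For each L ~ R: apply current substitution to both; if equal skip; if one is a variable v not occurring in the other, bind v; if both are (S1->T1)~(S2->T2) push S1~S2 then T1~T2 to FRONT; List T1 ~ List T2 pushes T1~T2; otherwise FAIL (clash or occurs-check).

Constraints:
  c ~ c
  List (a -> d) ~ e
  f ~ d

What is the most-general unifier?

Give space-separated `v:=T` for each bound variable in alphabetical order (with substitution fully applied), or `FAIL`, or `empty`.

step 1: unify c ~ c  [subst: {-} | 2 pending]
  -> identical, skip
step 2: unify List (a -> d) ~ e  [subst: {-} | 1 pending]
  bind e := List (a -> d)
step 3: unify f ~ d  [subst: {e:=List (a -> d)} | 0 pending]
  bind f := d

Answer: e:=List (a -> d) f:=d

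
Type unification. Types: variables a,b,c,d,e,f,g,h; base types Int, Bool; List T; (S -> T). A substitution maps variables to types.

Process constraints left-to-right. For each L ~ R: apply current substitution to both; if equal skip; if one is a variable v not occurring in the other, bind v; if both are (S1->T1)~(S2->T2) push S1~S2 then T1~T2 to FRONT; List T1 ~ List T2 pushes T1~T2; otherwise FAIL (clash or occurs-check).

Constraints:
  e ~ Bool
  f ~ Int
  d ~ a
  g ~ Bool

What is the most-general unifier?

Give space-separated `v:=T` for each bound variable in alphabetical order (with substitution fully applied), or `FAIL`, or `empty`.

step 1: unify e ~ Bool  [subst: {-} | 3 pending]
  bind e := Bool
step 2: unify f ~ Int  [subst: {e:=Bool} | 2 pending]
  bind f := Int
step 3: unify d ~ a  [subst: {e:=Bool, f:=Int} | 1 pending]
  bind d := a
step 4: unify g ~ Bool  [subst: {e:=Bool, f:=Int, d:=a} | 0 pending]
  bind g := Bool

Answer: d:=a e:=Bool f:=Int g:=Bool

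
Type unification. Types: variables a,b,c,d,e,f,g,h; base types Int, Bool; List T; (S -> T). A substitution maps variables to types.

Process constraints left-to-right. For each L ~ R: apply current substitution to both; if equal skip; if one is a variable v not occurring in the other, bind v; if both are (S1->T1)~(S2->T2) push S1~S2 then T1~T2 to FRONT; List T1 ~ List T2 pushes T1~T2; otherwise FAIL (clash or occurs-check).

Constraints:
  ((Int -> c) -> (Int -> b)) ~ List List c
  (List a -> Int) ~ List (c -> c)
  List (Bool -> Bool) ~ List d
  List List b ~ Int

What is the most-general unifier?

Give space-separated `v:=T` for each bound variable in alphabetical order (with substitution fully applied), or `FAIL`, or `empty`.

Answer: FAIL

Derivation:
step 1: unify ((Int -> c) -> (Int -> b)) ~ List List c  [subst: {-} | 3 pending]
  clash: ((Int -> c) -> (Int -> b)) vs List List c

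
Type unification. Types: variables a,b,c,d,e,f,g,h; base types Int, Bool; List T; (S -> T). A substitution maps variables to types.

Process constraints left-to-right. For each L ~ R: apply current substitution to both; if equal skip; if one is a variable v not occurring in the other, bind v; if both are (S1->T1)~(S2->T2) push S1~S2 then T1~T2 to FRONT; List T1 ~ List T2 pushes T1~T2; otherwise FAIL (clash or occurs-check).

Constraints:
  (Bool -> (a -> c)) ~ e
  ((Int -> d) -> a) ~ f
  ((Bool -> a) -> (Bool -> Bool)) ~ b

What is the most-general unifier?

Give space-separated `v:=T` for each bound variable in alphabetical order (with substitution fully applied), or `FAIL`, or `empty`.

Answer: b:=((Bool -> a) -> (Bool -> Bool)) e:=(Bool -> (a -> c)) f:=((Int -> d) -> a)

Derivation:
step 1: unify (Bool -> (a -> c)) ~ e  [subst: {-} | 2 pending]
  bind e := (Bool -> (a -> c))
step 2: unify ((Int -> d) -> a) ~ f  [subst: {e:=(Bool -> (a -> c))} | 1 pending]
  bind f := ((Int -> d) -> a)
step 3: unify ((Bool -> a) -> (Bool -> Bool)) ~ b  [subst: {e:=(Bool -> (a -> c)), f:=((Int -> d) -> a)} | 0 pending]
  bind b := ((Bool -> a) -> (Bool -> Bool))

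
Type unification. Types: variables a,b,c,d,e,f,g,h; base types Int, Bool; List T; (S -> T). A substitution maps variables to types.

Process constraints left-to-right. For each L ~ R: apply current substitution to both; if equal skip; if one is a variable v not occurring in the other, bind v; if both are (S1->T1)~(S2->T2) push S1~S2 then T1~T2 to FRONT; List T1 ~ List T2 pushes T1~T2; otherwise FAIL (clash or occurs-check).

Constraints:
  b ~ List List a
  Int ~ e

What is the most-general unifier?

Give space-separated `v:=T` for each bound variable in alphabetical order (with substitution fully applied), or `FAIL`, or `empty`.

step 1: unify b ~ List List a  [subst: {-} | 1 pending]
  bind b := List List a
step 2: unify Int ~ e  [subst: {b:=List List a} | 0 pending]
  bind e := Int

Answer: b:=List List a e:=Int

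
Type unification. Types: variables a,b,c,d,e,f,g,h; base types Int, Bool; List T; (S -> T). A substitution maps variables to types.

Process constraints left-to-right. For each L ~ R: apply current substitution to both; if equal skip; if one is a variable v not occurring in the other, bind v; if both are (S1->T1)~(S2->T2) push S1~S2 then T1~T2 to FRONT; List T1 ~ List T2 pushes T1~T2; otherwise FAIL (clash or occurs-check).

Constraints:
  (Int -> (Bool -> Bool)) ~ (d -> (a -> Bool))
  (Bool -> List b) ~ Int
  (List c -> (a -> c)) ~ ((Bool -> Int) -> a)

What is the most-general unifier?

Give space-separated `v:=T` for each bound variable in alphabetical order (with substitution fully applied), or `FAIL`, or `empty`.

Answer: FAIL

Derivation:
step 1: unify (Int -> (Bool -> Bool)) ~ (d -> (a -> Bool))  [subst: {-} | 2 pending]
  -> decompose arrow: push Int~d, (Bool -> Bool)~(a -> Bool)
step 2: unify Int ~ d  [subst: {-} | 3 pending]
  bind d := Int
step 3: unify (Bool -> Bool) ~ (a -> Bool)  [subst: {d:=Int} | 2 pending]
  -> decompose arrow: push Bool~a, Bool~Bool
step 4: unify Bool ~ a  [subst: {d:=Int} | 3 pending]
  bind a := Bool
step 5: unify Bool ~ Bool  [subst: {d:=Int, a:=Bool} | 2 pending]
  -> identical, skip
step 6: unify (Bool -> List b) ~ Int  [subst: {d:=Int, a:=Bool} | 1 pending]
  clash: (Bool -> List b) vs Int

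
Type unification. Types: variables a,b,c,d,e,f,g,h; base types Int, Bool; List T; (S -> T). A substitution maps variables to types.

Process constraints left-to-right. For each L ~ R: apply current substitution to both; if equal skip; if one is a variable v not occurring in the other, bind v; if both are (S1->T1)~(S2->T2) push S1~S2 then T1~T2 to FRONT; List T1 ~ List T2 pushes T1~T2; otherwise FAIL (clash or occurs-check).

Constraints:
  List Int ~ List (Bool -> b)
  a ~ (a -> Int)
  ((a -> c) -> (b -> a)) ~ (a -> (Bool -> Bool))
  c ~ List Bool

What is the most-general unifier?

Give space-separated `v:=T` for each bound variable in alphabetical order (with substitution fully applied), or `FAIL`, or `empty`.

step 1: unify List Int ~ List (Bool -> b)  [subst: {-} | 3 pending]
  -> decompose List: push Int~(Bool -> b)
step 2: unify Int ~ (Bool -> b)  [subst: {-} | 3 pending]
  clash: Int vs (Bool -> b)

Answer: FAIL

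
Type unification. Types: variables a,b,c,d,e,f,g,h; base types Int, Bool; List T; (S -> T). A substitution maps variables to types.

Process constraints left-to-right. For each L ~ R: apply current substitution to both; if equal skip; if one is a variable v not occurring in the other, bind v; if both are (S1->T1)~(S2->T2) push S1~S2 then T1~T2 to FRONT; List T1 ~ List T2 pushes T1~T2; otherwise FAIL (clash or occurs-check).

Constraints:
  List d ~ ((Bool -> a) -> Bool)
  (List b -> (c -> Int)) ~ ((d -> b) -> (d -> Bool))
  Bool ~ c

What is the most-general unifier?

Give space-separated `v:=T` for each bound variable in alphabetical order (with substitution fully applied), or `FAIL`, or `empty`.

Answer: FAIL

Derivation:
step 1: unify List d ~ ((Bool -> a) -> Bool)  [subst: {-} | 2 pending]
  clash: List d vs ((Bool -> a) -> Bool)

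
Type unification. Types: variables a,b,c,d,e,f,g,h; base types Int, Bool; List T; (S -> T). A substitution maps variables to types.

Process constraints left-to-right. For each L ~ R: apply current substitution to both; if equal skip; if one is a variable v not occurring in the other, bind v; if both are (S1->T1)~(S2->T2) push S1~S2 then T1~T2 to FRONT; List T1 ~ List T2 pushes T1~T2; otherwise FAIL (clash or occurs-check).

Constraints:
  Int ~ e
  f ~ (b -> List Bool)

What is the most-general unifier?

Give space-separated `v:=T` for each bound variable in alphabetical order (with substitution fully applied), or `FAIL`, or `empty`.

step 1: unify Int ~ e  [subst: {-} | 1 pending]
  bind e := Int
step 2: unify f ~ (b -> List Bool)  [subst: {e:=Int} | 0 pending]
  bind f := (b -> List Bool)

Answer: e:=Int f:=(b -> List Bool)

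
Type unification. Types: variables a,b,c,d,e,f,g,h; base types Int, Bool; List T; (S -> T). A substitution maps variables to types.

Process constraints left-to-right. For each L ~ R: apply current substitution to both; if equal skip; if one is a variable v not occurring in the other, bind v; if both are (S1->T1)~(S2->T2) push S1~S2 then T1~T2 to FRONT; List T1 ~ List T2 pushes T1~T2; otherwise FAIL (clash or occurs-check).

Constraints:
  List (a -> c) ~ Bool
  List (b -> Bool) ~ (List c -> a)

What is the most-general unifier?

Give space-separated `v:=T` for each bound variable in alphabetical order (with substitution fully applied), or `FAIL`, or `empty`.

step 1: unify List (a -> c) ~ Bool  [subst: {-} | 1 pending]
  clash: List (a -> c) vs Bool

Answer: FAIL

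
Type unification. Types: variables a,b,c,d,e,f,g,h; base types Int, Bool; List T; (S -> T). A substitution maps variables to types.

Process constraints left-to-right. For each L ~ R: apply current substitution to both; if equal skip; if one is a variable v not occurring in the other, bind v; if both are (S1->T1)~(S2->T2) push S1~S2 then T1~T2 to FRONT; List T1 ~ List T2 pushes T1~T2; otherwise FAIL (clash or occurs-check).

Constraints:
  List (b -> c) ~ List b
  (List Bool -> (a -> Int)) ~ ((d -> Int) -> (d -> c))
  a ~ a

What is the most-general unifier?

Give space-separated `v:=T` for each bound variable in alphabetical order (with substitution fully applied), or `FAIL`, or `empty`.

step 1: unify List (b -> c) ~ List b  [subst: {-} | 2 pending]
  -> decompose List: push (b -> c)~b
step 2: unify (b -> c) ~ b  [subst: {-} | 2 pending]
  occurs-check fail

Answer: FAIL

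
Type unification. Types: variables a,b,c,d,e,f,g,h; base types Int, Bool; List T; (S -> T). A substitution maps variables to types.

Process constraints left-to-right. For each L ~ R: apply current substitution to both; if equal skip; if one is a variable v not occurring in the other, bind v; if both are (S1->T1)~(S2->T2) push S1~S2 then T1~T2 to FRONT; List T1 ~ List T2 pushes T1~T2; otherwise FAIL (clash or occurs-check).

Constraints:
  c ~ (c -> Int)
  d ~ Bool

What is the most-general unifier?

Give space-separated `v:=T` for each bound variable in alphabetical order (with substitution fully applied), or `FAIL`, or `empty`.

step 1: unify c ~ (c -> Int)  [subst: {-} | 1 pending]
  occurs-check fail: c in (c -> Int)

Answer: FAIL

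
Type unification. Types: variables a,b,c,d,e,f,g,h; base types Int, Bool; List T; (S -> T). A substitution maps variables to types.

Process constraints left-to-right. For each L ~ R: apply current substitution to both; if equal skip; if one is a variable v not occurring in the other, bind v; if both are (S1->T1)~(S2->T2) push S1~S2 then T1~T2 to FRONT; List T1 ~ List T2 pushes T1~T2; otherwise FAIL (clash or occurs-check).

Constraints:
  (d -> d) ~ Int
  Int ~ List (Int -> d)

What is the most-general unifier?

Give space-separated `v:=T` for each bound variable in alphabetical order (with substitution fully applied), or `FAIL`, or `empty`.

step 1: unify (d -> d) ~ Int  [subst: {-} | 1 pending]
  clash: (d -> d) vs Int

Answer: FAIL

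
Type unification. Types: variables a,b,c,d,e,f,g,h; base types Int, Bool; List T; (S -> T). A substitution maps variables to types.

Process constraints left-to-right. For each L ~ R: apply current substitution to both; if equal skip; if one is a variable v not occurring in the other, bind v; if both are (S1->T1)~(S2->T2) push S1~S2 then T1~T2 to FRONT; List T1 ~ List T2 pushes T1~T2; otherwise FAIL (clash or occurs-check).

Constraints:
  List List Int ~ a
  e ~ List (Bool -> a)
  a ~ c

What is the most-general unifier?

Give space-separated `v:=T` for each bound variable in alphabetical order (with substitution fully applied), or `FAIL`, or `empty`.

step 1: unify List List Int ~ a  [subst: {-} | 2 pending]
  bind a := List List Int
step 2: unify e ~ List (Bool -> List List Int)  [subst: {a:=List List Int} | 1 pending]
  bind e := List (Bool -> List List Int)
step 3: unify List List Int ~ c  [subst: {a:=List List Int, e:=List (Bool -> List List Int)} | 0 pending]
  bind c := List List Int

Answer: a:=List List Int c:=List List Int e:=List (Bool -> List List Int)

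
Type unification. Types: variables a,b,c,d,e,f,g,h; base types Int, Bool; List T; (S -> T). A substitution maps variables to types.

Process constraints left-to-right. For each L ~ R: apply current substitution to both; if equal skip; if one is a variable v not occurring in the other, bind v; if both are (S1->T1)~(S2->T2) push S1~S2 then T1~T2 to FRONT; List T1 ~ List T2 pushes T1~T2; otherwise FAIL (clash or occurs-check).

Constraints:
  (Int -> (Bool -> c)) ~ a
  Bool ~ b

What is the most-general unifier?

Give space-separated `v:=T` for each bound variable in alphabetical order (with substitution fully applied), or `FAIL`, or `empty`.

step 1: unify (Int -> (Bool -> c)) ~ a  [subst: {-} | 1 pending]
  bind a := (Int -> (Bool -> c))
step 2: unify Bool ~ b  [subst: {a:=(Int -> (Bool -> c))} | 0 pending]
  bind b := Bool

Answer: a:=(Int -> (Bool -> c)) b:=Bool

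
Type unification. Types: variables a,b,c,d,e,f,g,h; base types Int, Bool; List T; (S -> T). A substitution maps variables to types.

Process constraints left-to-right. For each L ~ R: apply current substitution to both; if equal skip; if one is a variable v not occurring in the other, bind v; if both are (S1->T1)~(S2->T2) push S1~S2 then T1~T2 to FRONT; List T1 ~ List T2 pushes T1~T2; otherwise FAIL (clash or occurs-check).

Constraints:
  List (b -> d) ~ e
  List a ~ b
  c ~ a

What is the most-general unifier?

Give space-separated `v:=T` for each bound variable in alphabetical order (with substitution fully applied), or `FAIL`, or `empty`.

Answer: b:=List a c:=a e:=List (List a -> d)

Derivation:
step 1: unify List (b -> d) ~ e  [subst: {-} | 2 pending]
  bind e := List (b -> d)
step 2: unify List a ~ b  [subst: {e:=List (b -> d)} | 1 pending]
  bind b := List a
step 3: unify c ~ a  [subst: {e:=List (b -> d), b:=List a} | 0 pending]
  bind c := a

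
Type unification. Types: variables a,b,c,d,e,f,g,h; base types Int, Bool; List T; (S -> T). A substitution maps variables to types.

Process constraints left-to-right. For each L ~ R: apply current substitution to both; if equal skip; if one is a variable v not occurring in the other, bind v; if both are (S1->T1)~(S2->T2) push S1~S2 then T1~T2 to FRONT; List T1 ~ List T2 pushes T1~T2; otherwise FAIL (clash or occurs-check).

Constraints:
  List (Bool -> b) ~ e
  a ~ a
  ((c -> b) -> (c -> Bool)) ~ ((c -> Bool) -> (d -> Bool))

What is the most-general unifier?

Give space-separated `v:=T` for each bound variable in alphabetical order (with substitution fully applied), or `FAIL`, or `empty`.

step 1: unify List (Bool -> b) ~ e  [subst: {-} | 2 pending]
  bind e := List (Bool -> b)
step 2: unify a ~ a  [subst: {e:=List (Bool -> b)} | 1 pending]
  -> identical, skip
step 3: unify ((c -> b) -> (c -> Bool)) ~ ((c -> Bool) -> (d -> Bool))  [subst: {e:=List (Bool -> b)} | 0 pending]
  -> decompose arrow: push (c -> b)~(c -> Bool), (c -> Bool)~(d -> Bool)
step 4: unify (c -> b) ~ (c -> Bool)  [subst: {e:=List (Bool -> b)} | 1 pending]
  -> decompose arrow: push c~c, b~Bool
step 5: unify c ~ c  [subst: {e:=List (Bool -> b)} | 2 pending]
  -> identical, skip
step 6: unify b ~ Bool  [subst: {e:=List (Bool -> b)} | 1 pending]
  bind b := Bool
step 7: unify (c -> Bool) ~ (d -> Bool)  [subst: {e:=List (Bool -> b), b:=Bool} | 0 pending]
  -> decompose arrow: push c~d, Bool~Bool
step 8: unify c ~ d  [subst: {e:=List (Bool -> b), b:=Bool} | 1 pending]
  bind c := d
step 9: unify Bool ~ Bool  [subst: {e:=List (Bool -> b), b:=Bool, c:=d} | 0 pending]
  -> identical, skip

Answer: b:=Bool c:=d e:=List (Bool -> Bool)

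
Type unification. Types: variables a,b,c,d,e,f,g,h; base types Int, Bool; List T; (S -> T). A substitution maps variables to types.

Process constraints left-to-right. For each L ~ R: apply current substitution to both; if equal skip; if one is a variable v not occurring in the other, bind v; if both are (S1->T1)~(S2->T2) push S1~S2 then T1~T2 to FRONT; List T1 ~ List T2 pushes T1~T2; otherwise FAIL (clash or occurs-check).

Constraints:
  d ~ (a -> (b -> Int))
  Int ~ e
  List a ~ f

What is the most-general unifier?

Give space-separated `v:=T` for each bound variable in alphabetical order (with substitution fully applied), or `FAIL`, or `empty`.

step 1: unify d ~ (a -> (b -> Int))  [subst: {-} | 2 pending]
  bind d := (a -> (b -> Int))
step 2: unify Int ~ e  [subst: {d:=(a -> (b -> Int))} | 1 pending]
  bind e := Int
step 3: unify List a ~ f  [subst: {d:=(a -> (b -> Int)), e:=Int} | 0 pending]
  bind f := List a

Answer: d:=(a -> (b -> Int)) e:=Int f:=List a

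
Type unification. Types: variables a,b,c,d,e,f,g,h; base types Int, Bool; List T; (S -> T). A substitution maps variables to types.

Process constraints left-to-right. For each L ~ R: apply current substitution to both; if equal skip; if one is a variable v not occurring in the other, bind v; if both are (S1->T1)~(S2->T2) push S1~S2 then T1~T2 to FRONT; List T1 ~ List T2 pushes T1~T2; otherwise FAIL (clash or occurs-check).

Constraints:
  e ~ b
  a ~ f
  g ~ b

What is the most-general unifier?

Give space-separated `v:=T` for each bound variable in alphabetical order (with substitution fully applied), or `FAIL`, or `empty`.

Answer: a:=f e:=b g:=b

Derivation:
step 1: unify e ~ b  [subst: {-} | 2 pending]
  bind e := b
step 2: unify a ~ f  [subst: {e:=b} | 1 pending]
  bind a := f
step 3: unify g ~ b  [subst: {e:=b, a:=f} | 0 pending]
  bind g := b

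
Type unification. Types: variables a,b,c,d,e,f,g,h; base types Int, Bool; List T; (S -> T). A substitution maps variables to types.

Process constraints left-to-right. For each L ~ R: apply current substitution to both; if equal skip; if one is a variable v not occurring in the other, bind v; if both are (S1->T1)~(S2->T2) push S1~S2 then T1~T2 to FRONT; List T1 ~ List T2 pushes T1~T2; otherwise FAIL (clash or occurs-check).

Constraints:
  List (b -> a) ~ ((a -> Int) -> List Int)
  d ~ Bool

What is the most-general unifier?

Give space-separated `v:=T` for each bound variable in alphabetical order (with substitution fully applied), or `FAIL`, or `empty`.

Answer: FAIL

Derivation:
step 1: unify List (b -> a) ~ ((a -> Int) -> List Int)  [subst: {-} | 1 pending]
  clash: List (b -> a) vs ((a -> Int) -> List Int)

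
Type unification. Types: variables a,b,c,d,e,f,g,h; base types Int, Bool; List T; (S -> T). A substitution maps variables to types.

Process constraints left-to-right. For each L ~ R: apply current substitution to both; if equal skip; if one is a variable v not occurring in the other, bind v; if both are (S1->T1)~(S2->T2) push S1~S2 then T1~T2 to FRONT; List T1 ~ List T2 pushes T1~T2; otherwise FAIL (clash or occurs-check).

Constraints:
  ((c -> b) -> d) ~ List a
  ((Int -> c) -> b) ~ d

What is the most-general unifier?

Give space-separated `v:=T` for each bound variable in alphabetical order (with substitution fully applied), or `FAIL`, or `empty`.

step 1: unify ((c -> b) -> d) ~ List a  [subst: {-} | 1 pending]
  clash: ((c -> b) -> d) vs List a

Answer: FAIL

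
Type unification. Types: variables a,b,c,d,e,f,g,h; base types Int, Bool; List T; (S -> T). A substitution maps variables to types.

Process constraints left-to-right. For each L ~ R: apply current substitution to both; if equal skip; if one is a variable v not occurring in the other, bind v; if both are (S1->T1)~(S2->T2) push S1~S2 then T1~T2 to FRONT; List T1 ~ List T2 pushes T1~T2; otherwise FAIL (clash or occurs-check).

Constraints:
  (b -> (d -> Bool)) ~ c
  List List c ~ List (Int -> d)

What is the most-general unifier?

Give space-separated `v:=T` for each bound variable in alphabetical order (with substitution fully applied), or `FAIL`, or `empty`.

step 1: unify (b -> (d -> Bool)) ~ c  [subst: {-} | 1 pending]
  bind c := (b -> (d -> Bool))
step 2: unify List List (b -> (d -> Bool)) ~ List (Int -> d)  [subst: {c:=(b -> (d -> Bool))} | 0 pending]
  -> decompose List: push List (b -> (d -> Bool))~(Int -> d)
step 3: unify List (b -> (d -> Bool)) ~ (Int -> d)  [subst: {c:=(b -> (d -> Bool))} | 0 pending]
  clash: List (b -> (d -> Bool)) vs (Int -> d)

Answer: FAIL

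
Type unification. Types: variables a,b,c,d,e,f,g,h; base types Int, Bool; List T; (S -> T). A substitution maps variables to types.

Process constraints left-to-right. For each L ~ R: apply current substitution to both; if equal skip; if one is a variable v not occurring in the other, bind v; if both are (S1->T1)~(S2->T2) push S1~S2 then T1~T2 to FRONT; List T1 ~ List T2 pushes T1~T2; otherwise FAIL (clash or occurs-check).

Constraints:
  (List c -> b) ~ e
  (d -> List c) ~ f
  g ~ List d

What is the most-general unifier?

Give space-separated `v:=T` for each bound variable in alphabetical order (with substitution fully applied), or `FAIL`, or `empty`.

step 1: unify (List c -> b) ~ e  [subst: {-} | 2 pending]
  bind e := (List c -> b)
step 2: unify (d -> List c) ~ f  [subst: {e:=(List c -> b)} | 1 pending]
  bind f := (d -> List c)
step 3: unify g ~ List d  [subst: {e:=(List c -> b), f:=(d -> List c)} | 0 pending]
  bind g := List d

Answer: e:=(List c -> b) f:=(d -> List c) g:=List d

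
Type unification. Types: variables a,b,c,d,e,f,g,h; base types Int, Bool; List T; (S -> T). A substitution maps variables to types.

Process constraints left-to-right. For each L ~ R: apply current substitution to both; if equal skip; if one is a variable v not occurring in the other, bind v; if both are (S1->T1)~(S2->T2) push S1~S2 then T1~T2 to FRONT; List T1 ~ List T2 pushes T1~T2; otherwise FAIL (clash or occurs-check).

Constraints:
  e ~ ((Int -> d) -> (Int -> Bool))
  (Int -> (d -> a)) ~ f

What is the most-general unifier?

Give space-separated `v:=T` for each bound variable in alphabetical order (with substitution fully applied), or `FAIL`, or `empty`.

step 1: unify e ~ ((Int -> d) -> (Int -> Bool))  [subst: {-} | 1 pending]
  bind e := ((Int -> d) -> (Int -> Bool))
step 2: unify (Int -> (d -> a)) ~ f  [subst: {e:=((Int -> d) -> (Int -> Bool))} | 0 pending]
  bind f := (Int -> (d -> a))

Answer: e:=((Int -> d) -> (Int -> Bool)) f:=(Int -> (d -> a))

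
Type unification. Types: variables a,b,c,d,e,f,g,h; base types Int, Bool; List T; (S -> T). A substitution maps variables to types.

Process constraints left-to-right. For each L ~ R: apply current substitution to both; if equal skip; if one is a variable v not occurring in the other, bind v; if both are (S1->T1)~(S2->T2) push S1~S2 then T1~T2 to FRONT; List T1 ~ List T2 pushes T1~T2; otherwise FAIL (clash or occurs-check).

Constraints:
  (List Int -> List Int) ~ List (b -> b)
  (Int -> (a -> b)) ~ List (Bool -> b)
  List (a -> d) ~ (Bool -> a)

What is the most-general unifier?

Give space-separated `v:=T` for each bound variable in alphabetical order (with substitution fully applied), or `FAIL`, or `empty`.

step 1: unify (List Int -> List Int) ~ List (b -> b)  [subst: {-} | 2 pending]
  clash: (List Int -> List Int) vs List (b -> b)

Answer: FAIL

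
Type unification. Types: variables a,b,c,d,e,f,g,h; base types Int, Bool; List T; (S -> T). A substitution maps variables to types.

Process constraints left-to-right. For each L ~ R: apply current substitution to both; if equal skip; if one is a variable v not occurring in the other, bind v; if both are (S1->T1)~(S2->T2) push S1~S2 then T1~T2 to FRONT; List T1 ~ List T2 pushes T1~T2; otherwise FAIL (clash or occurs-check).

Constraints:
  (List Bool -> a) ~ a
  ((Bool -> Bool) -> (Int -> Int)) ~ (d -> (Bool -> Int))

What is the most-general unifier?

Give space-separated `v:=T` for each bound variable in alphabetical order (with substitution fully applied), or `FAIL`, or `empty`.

Answer: FAIL

Derivation:
step 1: unify (List Bool -> a) ~ a  [subst: {-} | 1 pending]
  occurs-check fail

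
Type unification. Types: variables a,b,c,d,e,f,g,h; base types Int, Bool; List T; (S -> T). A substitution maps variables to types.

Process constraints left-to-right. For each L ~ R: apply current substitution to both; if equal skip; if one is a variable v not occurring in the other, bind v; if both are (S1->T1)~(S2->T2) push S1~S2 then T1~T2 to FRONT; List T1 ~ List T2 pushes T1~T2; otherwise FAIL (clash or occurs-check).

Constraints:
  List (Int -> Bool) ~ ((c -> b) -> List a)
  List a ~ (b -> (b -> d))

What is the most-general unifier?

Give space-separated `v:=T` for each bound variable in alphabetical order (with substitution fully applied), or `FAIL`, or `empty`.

Answer: FAIL

Derivation:
step 1: unify List (Int -> Bool) ~ ((c -> b) -> List a)  [subst: {-} | 1 pending]
  clash: List (Int -> Bool) vs ((c -> b) -> List a)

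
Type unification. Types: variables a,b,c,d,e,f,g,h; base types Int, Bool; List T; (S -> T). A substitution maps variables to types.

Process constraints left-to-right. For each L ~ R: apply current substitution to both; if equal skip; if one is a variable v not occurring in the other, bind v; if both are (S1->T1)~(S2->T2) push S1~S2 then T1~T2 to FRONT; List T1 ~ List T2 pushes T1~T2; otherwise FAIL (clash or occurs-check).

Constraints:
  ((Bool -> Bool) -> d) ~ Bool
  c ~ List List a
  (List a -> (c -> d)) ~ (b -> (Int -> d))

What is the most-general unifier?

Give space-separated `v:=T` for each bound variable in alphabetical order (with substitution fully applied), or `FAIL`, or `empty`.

Answer: FAIL

Derivation:
step 1: unify ((Bool -> Bool) -> d) ~ Bool  [subst: {-} | 2 pending]
  clash: ((Bool -> Bool) -> d) vs Bool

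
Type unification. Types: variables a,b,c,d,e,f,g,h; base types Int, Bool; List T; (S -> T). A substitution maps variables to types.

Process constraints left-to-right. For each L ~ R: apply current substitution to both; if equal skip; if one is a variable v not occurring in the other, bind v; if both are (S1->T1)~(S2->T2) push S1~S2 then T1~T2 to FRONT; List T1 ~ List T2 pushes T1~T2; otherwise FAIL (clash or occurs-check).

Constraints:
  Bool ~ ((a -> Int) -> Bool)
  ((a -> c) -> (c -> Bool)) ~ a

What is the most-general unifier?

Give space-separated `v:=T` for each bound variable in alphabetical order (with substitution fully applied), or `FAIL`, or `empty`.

Answer: FAIL

Derivation:
step 1: unify Bool ~ ((a -> Int) -> Bool)  [subst: {-} | 1 pending]
  clash: Bool vs ((a -> Int) -> Bool)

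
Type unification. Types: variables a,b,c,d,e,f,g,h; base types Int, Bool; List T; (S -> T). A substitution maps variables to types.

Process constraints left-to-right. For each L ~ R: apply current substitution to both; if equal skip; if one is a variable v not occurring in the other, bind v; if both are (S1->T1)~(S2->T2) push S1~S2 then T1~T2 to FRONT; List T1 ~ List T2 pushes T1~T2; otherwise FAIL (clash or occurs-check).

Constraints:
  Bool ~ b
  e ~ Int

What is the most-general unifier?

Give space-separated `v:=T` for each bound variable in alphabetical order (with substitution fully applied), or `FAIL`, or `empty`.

step 1: unify Bool ~ b  [subst: {-} | 1 pending]
  bind b := Bool
step 2: unify e ~ Int  [subst: {b:=Bool} | 0 pending]
  bind e := Int

Answer: b:=Bool e:=Int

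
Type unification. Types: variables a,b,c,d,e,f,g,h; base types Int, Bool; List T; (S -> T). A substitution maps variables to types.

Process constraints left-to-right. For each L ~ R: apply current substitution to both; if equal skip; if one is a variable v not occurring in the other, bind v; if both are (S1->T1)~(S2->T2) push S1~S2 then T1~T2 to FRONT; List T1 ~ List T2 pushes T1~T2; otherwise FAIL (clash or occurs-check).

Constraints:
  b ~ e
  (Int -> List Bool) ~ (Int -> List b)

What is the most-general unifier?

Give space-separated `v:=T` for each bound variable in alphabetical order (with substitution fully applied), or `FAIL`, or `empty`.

step 1: unify b ~ e  [subst: {-} | 1 pending]
  bind b := e
step 2: unify (Int -> List Bool) ~ (Int -> List e)  [subst: {b:=e} | 0 pending]
  -> decompose arrow: push Int~Int, List Bool~List e
step 3: unify Int ~ Int  [subst: {b:=e} | 1 pending]
  -> identical, skip
step 4: unify List Bool ~ List e  [subst: {b:=e} | 0 pending]
  -> decompose List: push Bool~e
step 5: unify Bool ~ e  [subst: {b:=e} | 0 pending]
  bind e := Bool

Answer: b:=Bool e:=Bool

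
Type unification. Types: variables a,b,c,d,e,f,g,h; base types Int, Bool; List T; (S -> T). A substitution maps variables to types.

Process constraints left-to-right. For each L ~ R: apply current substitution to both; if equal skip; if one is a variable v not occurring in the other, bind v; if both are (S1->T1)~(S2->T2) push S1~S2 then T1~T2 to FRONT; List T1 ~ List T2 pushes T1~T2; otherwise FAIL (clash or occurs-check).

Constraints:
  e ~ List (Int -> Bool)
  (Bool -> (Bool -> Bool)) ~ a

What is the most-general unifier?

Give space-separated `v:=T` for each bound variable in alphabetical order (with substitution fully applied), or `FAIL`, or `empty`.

step 1: unify e ~ List (Int -> Bool)  [subst: {-} | 1 pending]
  bind e := List (Int -> Bool)
step 2: unify (Bool -> (Bool -> Bool)) ~ a  [subst: {e:=List (Int -> Bool)} | 0 pending]
  bind a := (Bool -> (Bool -> Bool))

Answer: a:=(Bool -> (Bool -> Bool)) e:=List (Int -> Bool)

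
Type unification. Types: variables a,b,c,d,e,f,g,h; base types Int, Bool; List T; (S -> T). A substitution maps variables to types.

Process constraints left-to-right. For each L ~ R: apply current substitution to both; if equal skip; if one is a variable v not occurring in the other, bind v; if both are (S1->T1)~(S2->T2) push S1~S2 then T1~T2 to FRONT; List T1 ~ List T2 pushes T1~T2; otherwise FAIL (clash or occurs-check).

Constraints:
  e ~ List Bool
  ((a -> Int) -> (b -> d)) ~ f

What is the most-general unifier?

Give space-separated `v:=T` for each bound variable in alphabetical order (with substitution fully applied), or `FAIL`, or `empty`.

Answer: e:=List Bool f:=((a -> Int) -> (b -> d))

Derivation:
step 1: unify e ~ List Bool  [subst: {-} | 1 pending]
  bind e := List Bool
step 2: unify ((a -> Int) -> (b -> d)) ~ f  [subst: {e:=List Bool} | 0 pending]
  bind f := ((a -> Int) -> (b -> d))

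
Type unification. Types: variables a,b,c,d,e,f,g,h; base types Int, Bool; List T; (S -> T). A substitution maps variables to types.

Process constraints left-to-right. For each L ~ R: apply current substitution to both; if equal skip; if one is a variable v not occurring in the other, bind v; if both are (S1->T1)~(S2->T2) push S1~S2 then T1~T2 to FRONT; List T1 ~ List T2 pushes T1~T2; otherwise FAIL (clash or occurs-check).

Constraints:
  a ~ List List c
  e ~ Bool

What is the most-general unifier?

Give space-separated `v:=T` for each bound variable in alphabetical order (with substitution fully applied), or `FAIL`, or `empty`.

Answer: a:=List List c e:=Bool

Derivation:
step 1: unify a ~ List List c  [subst: {-} | 1 pending]
  bind a := List List c
step 2: unify e ~ Bool  [subst: {a:=List List c} | 0 pending]
  bind e := Bool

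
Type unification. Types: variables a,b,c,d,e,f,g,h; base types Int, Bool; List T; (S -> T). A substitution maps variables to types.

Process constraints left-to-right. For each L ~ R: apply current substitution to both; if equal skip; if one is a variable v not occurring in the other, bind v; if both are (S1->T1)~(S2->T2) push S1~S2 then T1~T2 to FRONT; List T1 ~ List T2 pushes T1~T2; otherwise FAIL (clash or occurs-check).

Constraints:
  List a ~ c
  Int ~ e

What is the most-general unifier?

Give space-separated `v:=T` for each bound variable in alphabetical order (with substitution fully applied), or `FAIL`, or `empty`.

step 1: unify List a ~ c  [subst: {-} | 1 pending]
  bind c := List a
step 2: unify Int ~ e  [subst: {c:=List a} | 0 pending]
  bind e := Int

Answer: c:=List a e:=Int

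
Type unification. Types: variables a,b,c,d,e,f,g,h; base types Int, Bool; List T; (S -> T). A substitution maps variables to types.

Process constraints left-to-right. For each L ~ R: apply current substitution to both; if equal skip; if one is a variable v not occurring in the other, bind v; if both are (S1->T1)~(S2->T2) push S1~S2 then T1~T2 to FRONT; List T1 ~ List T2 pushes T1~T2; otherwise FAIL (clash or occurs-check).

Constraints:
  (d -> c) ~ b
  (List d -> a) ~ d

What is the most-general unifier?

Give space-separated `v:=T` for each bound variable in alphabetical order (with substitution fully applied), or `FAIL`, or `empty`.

step 1: unify (d -> c) ~ b  [subst: {-} | 1 pending]
  bind b := (d -> c)
step 2: unify (List d -> a) ~ d  [subst: {b:=(d -> c)} | 0 pending]
  occurs-check fail

Answer: FAIL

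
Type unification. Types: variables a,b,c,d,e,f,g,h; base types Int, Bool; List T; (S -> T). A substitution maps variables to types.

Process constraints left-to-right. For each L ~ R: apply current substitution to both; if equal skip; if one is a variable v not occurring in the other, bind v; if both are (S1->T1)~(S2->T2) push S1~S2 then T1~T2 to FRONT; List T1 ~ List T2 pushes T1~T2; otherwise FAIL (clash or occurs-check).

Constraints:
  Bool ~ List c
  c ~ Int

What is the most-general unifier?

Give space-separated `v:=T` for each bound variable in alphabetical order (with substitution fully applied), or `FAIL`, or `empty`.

Answer: FAIL

Derivation:
step 1: unify Bool ~ List c  [subst: {-} | 1 pending]
  clash: Bool vs List c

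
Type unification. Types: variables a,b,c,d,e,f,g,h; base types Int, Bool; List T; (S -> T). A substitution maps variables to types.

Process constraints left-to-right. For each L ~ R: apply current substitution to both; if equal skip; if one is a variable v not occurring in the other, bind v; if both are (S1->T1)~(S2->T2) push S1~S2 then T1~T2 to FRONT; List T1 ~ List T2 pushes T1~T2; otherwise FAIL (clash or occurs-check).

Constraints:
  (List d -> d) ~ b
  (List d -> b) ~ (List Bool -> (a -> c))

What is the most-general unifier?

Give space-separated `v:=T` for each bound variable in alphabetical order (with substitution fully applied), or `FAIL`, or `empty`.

Answer: a:=List Bool b:=(List Bool -> Bool) c:=Bool d:=Bool

Derivation:
step 1: unify (List d -> d) ~ b  [subst: {-} | 1 pending]
  bind b := (List d -> d)
step 2: unify (List d -> (List d -> d)) ~ (List Bool -> (a -> c))  [subst: {b:=(List d -> d)} | 0 pending]
  -> decompose arrow: push List d~List Bool, (List d -> d)~(a -> c)
step 3: unify List d ~ List Bool  [subst: {b:=(List d -> d)} | 1 pending]
  -> decompose List: push d~Bool
step 4: unify d ~ Bool  [subst: {b:=(List d -> d)} | 1 pending]
  bind d := Bool
step 5: unify (List Bool -> Bool) ~ (a -> c)  [subst: {b:=(List d -> d), d:=Bool} | 0 pending]
  -> decompose arrow: push List Bool~a, Bool~c
step 6: unify List Bool ~ a  [subst: {b:=(List d -> d), d:=Bool} | 1 pending]
  bind a := List Bool
step 7: unify Bool ~ c  [subst: {b:=(List d -> d), d:=Bool, a:=List Bool} | 0 pending]
  bind c := Bool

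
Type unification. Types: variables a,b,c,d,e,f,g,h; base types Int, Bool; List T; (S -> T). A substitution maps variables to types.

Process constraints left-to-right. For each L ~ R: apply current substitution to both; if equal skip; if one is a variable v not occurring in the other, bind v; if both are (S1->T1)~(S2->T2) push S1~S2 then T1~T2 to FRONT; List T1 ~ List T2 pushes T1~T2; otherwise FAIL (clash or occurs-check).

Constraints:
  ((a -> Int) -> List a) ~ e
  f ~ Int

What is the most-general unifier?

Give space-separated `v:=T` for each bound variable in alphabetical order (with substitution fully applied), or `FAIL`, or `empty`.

step 1: unify ((a -> Int) -> List a) ~ e  [subst: {-} | 1 pending]
  bind e := ((a -> Int) -> List a)
step 2: unify f ~ Int  [subst: {e:=((a -> Int) -> List a)} | 0 pending]
  bind f := Int

Answer: e:=((a -> Int) -> List a) f:=Int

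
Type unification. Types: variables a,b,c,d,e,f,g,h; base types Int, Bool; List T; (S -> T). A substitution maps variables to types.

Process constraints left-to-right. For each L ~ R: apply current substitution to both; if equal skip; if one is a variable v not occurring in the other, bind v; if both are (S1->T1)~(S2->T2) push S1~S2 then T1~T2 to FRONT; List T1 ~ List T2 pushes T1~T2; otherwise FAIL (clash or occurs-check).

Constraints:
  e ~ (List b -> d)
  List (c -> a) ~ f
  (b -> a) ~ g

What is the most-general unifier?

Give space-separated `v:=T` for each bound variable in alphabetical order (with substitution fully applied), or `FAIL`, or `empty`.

Answer: e:=(List b -> d) f:=List (c -> a) g:=(b -> a)

Derivation:
step 1: unify e ~ (List b -> d)  [subst: {-} | 2 pending]
  bind e := (List b -> d)
step 2: unify List (c -> a) ~ f  [subst: {e:=(List b -> d)} | 1 pending]
  bind f := List (c -> a)
step 3: unify (b -> a) ~ g  [subst: {e:=(List b -> d), f:=List (c -> a)} | 0 pending]
  bind g := (b -> a)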